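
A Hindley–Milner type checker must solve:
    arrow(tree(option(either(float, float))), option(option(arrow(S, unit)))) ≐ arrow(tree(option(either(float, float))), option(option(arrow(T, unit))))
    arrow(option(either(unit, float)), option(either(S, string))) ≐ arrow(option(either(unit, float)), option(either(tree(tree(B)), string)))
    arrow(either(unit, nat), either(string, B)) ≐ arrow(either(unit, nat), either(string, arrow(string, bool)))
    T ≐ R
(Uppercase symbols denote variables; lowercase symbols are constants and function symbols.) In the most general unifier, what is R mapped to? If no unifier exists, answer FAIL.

tree(tree(arrow(string, bool)))

Decompose arrow/2: tree(option(either(float, float))) ≐ tree(option(either(float, float))),  option(option(arrow(S, unit))) ≐ option(option(arrow(T, unit))).
Delete trivial equation tree(option(either(float, float))) ≐ tree(option(either(float, float))).
Decompose option/1: option(arrow(S, unit)) ≐ option(arrow(T, unit)).
Decompose option/1: arrow(S, unit) ≐ arrow(T, unit).
Decompose arrow/2: S ≐ T,  unit ≐ unit.
Bind S := T; substituting into the one remaining equation that mentions S gives: arrow(option(either(unit, float)), option(either(T, string))) ≐ arrow(option(either(unit, float)), option(either(tree(tree(B)), string))).
Delete trivial equation unit ≐ unit.
Decompose arrow/2: option(either(unit, float)) ≐ option(either(unit, float)),  option(either(T, string)) ≐ option(either(tree(tree(B)), string)).
Delete trivial equation option(either(unit, float)) ≐ option(either(unit, float)).
Decompose option/1: either(T, string) ≐ either(tree(tree(B)), string).
Decompose either/2: T ≐ tree(tree(B)),  string ≐ string.
Bind T := tree(tree(B)); substituting into the one remaining equation that mentions T gives: tree(tree(B)) ≐ R. Substituting into the earlier binding gives S := tree(tree(B)).
Delete trivial equation string ≐ string.
Decompose arrow/2: either(unit, nat) ≐ either(unit, nat),  either(string, B) ≐ either(string, arrow(string, bool)).
Delete trivial equation either(unit, nat) ≐ either(unit, nat).
Decompose either/2: string ≐ string,  B ≐ arrow(string, bool).
Delete trivial equation string ≐ string.
Bind B := arrow(string, bool); substituting into the remaining equation gives: tree(tree(arrow(string, bool))) ≐ R. Substituting into the earlier bindings gives S := tree(tree(arrow(string, bool))), T := tree(tree(arrow(string, bool))).
Bind R := tree(tree(arrow(string, bool))).
MGU = { S -> tree(tree(arrow(string, bool))), T -> tree(tree(arrow(string, bool))), B -> arrow(string, bool), R -> tree(tree(arrow(string, bool))) }, so R -> tree(tree(arrow(string, bool))).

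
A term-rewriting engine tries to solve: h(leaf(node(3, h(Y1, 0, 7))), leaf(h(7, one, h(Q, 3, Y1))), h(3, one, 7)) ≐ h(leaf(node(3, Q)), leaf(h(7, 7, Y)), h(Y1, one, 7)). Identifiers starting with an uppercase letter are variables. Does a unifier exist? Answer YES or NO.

Decompose h/3: leaf(node(3, h(Y1, 0, 7))) ≐ leaf(node(3, Q)),  leaf(h(7, one, h(Q, 3, Y1))) ≐ leaf(h(7, 7, Y)),  h(3, one, 7) ≐ h(Y1, one, 7).
Decompose leaf/1: node(3, h(Y1, 0, 7)) ≐ node(3, Q).
Decompose node/2: 3 ≐ 3,  h(Y1, 0, 7) ≐ Q.
Delete trivial equation 3 ≐ 3.
Bind Q := h(Y1, 0, 7); substituting into the one remaining equation that mentions Q gives: leaf(h(7, one, h(h(Y1, 0, 7), 3, Y1))) ≐ leaf(h(7, 7, Y)).
Decompose leaf/1: h(7, one, h(h(Y1, 0, 7), 3, Y1)) ≐ h(7, 7, Y).
Decompose h/3: 7 ≐ 7,  one ≐ 7,  h(h(Y1, 0, 7), 3, Y1) ≐ Y.
Delete trivial equation 7 ≐ 7.
Clash: constants one and 7 differ; no unifier exists.

NO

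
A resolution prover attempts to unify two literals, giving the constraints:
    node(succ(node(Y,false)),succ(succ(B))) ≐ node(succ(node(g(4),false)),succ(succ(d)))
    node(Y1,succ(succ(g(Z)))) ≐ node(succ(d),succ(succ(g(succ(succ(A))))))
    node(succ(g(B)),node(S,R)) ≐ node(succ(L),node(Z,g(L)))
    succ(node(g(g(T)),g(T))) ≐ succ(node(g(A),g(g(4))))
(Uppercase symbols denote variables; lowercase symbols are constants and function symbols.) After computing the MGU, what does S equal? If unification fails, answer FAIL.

Decompose node/2: succ(node(Y,false)) ≐ succ(node(g(4),false)),  succ(succ(B)) ≐ succ(succ(d)).
Decompose succ/1: node(Y,false) ≐ node(g(4),false).
Decompose node/2: Y ≐ g(4),  false ≐ false.
Bind Y := g(4); no other remaining equation mentions Y.
Delete trivial equation false ≐ false.
Decompose succ/1: succ(B) ≐ succ(d).
Decompose succ/1: B ≐ d.
Bind B := d; substituting into the one remaining equation that mentions B gives: node(succ(g(d)),node(S,R)) ≐ node(succ(L),node(Z,g(L))).
Decompose node/2: Y1 ≐ succ(d),  succ(succ(g(Z))) ≐ succ(succ(g(succ(succ(A))))).
Bind Y1 := succ(d); no other remaining equation mentions Y1.
Decompose succ/1: succ(g(Z)) ≐ succ(g(succ(succ(A)))).
Decompose succ/1: g(Z) ≐ g(succ(succ(A))).
Decompose g/1: Z ≐ succ(succ(A)).
Bind Z := succ(succ(A)); substituting into the one remaining equation that mentions Z gives: node(succ(g(d)),node(S,R)) ≐ node(succ(L),node(succ(succ(A)),g(L))).
Decompose node/2: succ(g(d)) ≐ succ(L),  node(S,R) ≐ node(succ(succ(A)),g(L)).
Decompose succ/1: g(d) ≐ L.
Bind L := g(d); substituting into the one remaining equation that mentions L gives: node(S,R) ≐ node(succ(succ(A)),g(g(d))).
Decompose node/2: S ≐ succ(succ(A)),  R ≐ g(g(d)).
Bind S := succ(succ(A)); no other remaining equation mentions S.
Bind R := g(g(d)); no other remaining equation mentions R.
Decompose succ/1: node(g(g(T)),g(T)) ≐ node(g(A),g(g(4))).
Decompose node/2: g(g(T)) ≐ g(A),  g(T) ≐ g(g(4)).
Decompose g/1: g(T) ≐ A.
Bind A := g(T); no other remaining equation mentions A. Substituting into the earlier bindings gives Z := succ(succ(g(T))), S := succ(succ(g(T))).
Decompose g/1: T ≐ g(4).
Bind T := g(4). Substituting into the earlier bindings gives Z := succ(succ(g(g(4)))), S := succ(succ(g(g(4)))), A := g(g(4)).
MGU = { Y ↦ g(4), B ↦ d, Y1 ↦ succ(d), Z ↦ succ(succ(g(g(4)))), L ↦ g(d), S ↦ succ(succ(g(g(4)))), R ↦ g(g(d)), A ↦ g(g(4)), T ↦ g(4) }, so S ↦ succ(succ(g(g(4)))).

succ(succ(g(g(4))))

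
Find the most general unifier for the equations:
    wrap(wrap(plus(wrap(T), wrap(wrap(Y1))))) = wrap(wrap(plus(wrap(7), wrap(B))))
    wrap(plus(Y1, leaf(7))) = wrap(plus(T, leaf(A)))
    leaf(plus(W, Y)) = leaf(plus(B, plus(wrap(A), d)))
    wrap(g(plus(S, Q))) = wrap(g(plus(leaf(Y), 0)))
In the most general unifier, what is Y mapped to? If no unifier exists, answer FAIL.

Decompose wrap/1: wrap(plus(wrap(T), wrap(wrap(Y1)))) = wrap(plus(wrap(7), wrap(B))).
Decompose wrap/1: plus(wrap(T), wrap(wrap(Y1))) = plus(wrap(7), wrap(B)).
Decompose plus/2: wrap(T) = wrap(7),  wrap(wrap(Y1)) = wrap(B).
Decompose wrap/1: T = 7.
Bind T := 7; substituting into the one remaining equation that mentions T gives: wrap(plus(Y1, leaf(7))) = wrap(plus(7, leaf(A))).
Decompose wrap/1: wrap(Y1) = B.
Bind B := wrap(Y1); substituting into the one remaining equation that mentions B gives: leaf(plus(W, Y)) = leaf(plus(wrap(Y1), plus(wrap(A), d))).
Decompose wrap/1: plus(Y1, leaf(7)) = plus(7, leaf(A)).
Decompose plus/2: Y1 = 7,  leaf(7) = leaf(A).
Bind Y1 := 7; substituting into the one remaining equation that mentions Y1 gives: leaf(plus(W, Y)) = leaf(plus(wrap(7), plus(wrap(A), d))). Substituting into the earlier binding gives B := wrap(7).
Decompose leaf/1: 7 = A.
Bind A := 7; substituting into the one remaining equation that mentions A gives: leaf(plus(W, Y)) = leaf(plus(wrap(7), plus(wrap(7), d))).
Decompose leaf/1: plus(W, Y) = plus(wrap(7), plus(wrap(7), d)).
Decompose plus/2: W = wrap(7),  Y = plus(wrap(7), d).
Bind W := wrap(7); no other remaining equation mentions W.
Bind Y := plus(wrap(7), d); substituting into the remaining equation gives: wrap(g(plus(S, Q))) = wrap(g(plus(leaf(plus(wrap(7), d)), 0))).
Decompose wrap/1: g(plus(S, Q)) = g(plus(leaf(plus(wrap(7), d)), 0)).
Decompose g/1: plus(S, Q) = plus(leaf(plus(wrap(7), d)), 0).
Decompose plus/2: S = leaf(plus(wrap(7), d)),  Q = 0.
Bind S := leaf(plus(wrap(7), d)); no other remaining equation mentions S.
Bind Q := 0.
MGU = { T -> 7, B -> wrap(7), Y1 -> 7, A -> 7, W -> wrap(7), Y -> plus(wrap(7), d), S -> leaf(plus(wrap(7), d)), Q -> 0 }, so Y -> plus(wrap(7), d).

plus(wrap(7), d)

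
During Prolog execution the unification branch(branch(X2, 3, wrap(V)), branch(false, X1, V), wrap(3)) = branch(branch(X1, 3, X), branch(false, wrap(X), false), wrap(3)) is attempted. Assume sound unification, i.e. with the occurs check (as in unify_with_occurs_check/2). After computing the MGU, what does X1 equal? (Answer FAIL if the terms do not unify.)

Decompose branch/3: branch(X2, 3, wrap(V)) = branch(X1, 3, X),  branch(false, X1, V) = branch(false, wrap(X), false),  wrap(3) = wrap(3).
Decompose branch/3: X2 = X1,  3 = 3,  wrap(V) = X.
Bind X2 := X1; no other remaining equation mentions X2.
Delete trivial equation 3 = 3.
Bind X := wrap(V); substituting into the one remaining equation that mentions X gives: branch(false, X1, V) = branch(false, wrap(wrap(V)), false).
Decompose branch/3: false = false,  X1 = wrap(wrap(V)),  V = false.
Delete trivial equation false = false.
Bind X1 := wrap(wrap(V)); no other remaining equation mentions X1. Substituting into the earlier binding gives X2 := wrap(wrap(V)).
Bind V := false; no other remaining equation mentions V. Substituting into the earlier bindings gives X2 := wrap(wrap(false)), X := wrap(false), X1 := wrap(wrap(false)).
Delete trivial equation wrap(3) = wrap(3).
MGU = { X2 = wrap(wrap(false)), X = wrap(false), X1 = wrap(wrap(false)), V = false }, so X1 = wrap(wrap(false)).

wrap(wrap(false))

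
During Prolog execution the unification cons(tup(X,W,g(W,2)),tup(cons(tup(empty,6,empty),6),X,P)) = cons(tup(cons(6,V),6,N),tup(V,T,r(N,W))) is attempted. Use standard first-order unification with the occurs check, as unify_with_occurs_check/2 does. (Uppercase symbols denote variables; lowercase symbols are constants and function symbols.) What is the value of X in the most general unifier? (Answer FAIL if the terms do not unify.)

cons(6,cons(tup(empty,6,empty),6))

Decompose cons/2: tup(X,W,g(W,2)) = tup(cons(6,V),6,N),  tup(cons(tup(empty,6,empty),6),X,P) = tup(V,T,r(N,W)).
Decompose tup/3: X = cons(6,V),  W = 6,  g(W,2) = N.
Bind X := cons(6,V); substituting into the one remaining equation that mentions X gives: tup(cons(tup(empty,6,empty),6),cons(6,V),P) = tup(V,T,r(N,W)).
Bind W := 6; substituting into the remaining equations gives: g(6,2) = N,  tup(cons(tup(empty,6,empty),6),cons(6,V),P) = tup(V,T,r(N,6)).
Bind N := g(6,2); substituting into the remaining equation gives: tup(cons(tup(empty,6,empty),6),cons(6,V),P) = tup(V,T,r(g(6,2),6)).
Decompose tup/3: cons(tup(empty,6,empty),6) = V,  cons(6,V) = T,  P = r(g(6,2),6).
Bind V := cons(tup(empty,6,empty),6); substituting into the one remaining equation that mentions V gives: cons(6,cons(tup(empty,6,empty),6)) = T. Substituting into the earlier binding gives X := cons(6,cons(tup(empty,6,empty),6)).
Bind T := cons(6,cons(tup(empty,6,empty),6)); no other remaining equation mentions T.
Bind P := r(g(6,2),6).
MGU = { X = cons(6,cons(tup(empty,6,empty),6)), W = 6, N = g(6,2), V = cons(tup(empty,6,empty),6), T = cons(6,cons(tup(empty,6,empty),6)), P = r(g(6,2),6) }, so X = cons(6,cons(tup(empty,6,empty),6)).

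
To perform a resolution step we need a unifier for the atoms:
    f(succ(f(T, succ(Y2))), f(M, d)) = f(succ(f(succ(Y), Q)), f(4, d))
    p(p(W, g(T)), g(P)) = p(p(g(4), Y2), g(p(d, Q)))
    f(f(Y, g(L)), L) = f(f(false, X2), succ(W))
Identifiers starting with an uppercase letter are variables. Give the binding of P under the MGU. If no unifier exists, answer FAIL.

p(d, succ(g(succ(false))))

Decompose f/2: succ(f(T, succ(Y2))) = succ(f(succ(Y), Q)),  f(M, d) = f(4, d).
Decompose succ/1: f(T, succ(Y2)) = f(succ(Y), Q).
Decompose f/2: T = succ(Y),  succ(Y2) = Q.
Bind T := succ(Y); substituting into the one remaining equation that mentions T gives: p(p(W, g(succ(Y))), g(P)) = p(p(g(4), Y2), g(p(d, Q))).
Bind Q := succ(Y2); substituting into the one remaining equation that mentions Q gives: p(p(W, g(succ(Y))), g(P)) = p(p(g(4), Y2), g(p(d, succ(Y2)))).
Decompose f/2: M = 4,  d = d.
Bind M := 4; no other remaining equation mentions M.
Delete trivial equation d = d.
Decompose p/2: p(W, g(succ(Y))) = p(g(4), Y2),  g(P) = g(p(d, succ(Y2))).
Decompose p/2: W = g(4),  g(succ(Y)) = Y2.
Bind W := g(4); substituting into the one remaining equation that mentions W gives: f(f(Y, g(L)), L) = f(f(false, X2), succ(g(4))).
Bind Y2 := g(succ(Y)); substituting into the one remaining equation that mentions Y2 gives: g(P) = g(p(d, succ(g(succ(Y))))). Substituting into the earlier binding gives Q := succ(g(succ(Y))).
Decompose g/1: P = p(d, succ(g(succ(Y)))).
Bind P := p(d, succ(g(succ(Y)))); no other remaining equation mentions P.
Decompose f/2: f(Y, g(L)) = f(false, X2),  L = succ(g(4)).
Decompose f/2: Y = false,  g(L) = X2.
Bind Y := false; no other remaining equation mentions Y. Substituting into the earlier bindings gives T := succ(false), Q := succ(g(succ(false))), Y2 := g(succ(false)), P := p(d, succ(g(succ(false)))).
Bind X2 := g(L); no other remaining equation mentions X2.
Bind L := succ(g(4)). Substituting into the earlier binding gives X2 := g(succ(g(4))).
MGU = { T -> succ(false), Q -> succ(g(succ(false))), M -> 4, W -> g(4), Y2 -> g(succ(false)), P -> p(d, succ(g(succ(false)))), Y -> false, X2 -> g(succ(g(4))), L -> succ(g(4)) }, so P -> p(d, succ(g(succ(false)))).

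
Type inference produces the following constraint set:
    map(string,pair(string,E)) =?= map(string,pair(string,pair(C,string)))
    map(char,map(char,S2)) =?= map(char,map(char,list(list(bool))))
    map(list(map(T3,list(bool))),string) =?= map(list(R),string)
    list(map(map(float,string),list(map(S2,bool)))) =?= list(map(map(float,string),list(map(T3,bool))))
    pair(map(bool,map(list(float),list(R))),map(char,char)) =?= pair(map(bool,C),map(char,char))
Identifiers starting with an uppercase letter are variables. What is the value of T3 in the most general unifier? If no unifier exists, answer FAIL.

Decompose map/2: string =?= string,  pair(string,E) =?= pair(string,pair(C,string)).
Delete trivial equation string =?= string.
Decompose pair/2: string =?= string,  E =?= pair(C,string).
Delete trivial equation string =?= string.
Bind E := pair(C,string); no other remaining equation mentions E.
Decompose map/2: char =?= char,  map(char,S2) =?= map(char,list(list(bool))).
Delete trivial equation char =?= char.
Decompose map/2: char =?= char,  S2 =?= list(list(bool)).
Delete trivial equation char =?= char.
Bind S2 := list(list(bool)); substituting into the one remaining equation that mentions S2 gives: list(map(map(float,string),list(map(list(list(bool)),bool)))) =?= list(map(map(float,string),list(map(T3,bool)))).
Decompose map/2: list(map(T3,list(bool))) =?= list(R),  string =?= string.
Decompose list/1: map(T3,list(bool)) =?= R.
Bind R := map(T3,list(bool)); substituting into the one remaining equation that mentions R gives: pair(map(bool,map(list(float),list(map(T3,list(bool))))),map(char,char)) =?= pair(map(bool,C),map(char,char)).
Delete trivial equation string =?= string.
Decompose list/1: map(map(float,string),list(map(list(list(bool)),bool))) =?= map(map(float,string),list(map(T3,bool))).
Decompose map/2: map(float,string) =?= map(float,string),  list(map(list(list(bool)),bool)) =?= list(map(T3,bool)).
Delete trivial equation map(float,string) =?= map(float,string).
Decompose list/1: map(list(list(bool)),bool) =?= map(T3,bool).
Decompose map/2: list(list(bool)) =?= T3,  bool =?= bool.
Bind T3 := list(list(bool)); substituting into the one remaining equation that mentions T3 gives: pair(map(bool,map(list(float),list(map(list(list(bool)),list(bool))))),map(char,char)) =?= pair(map(bool,C),map(char,char)). Substituting into the earlier binding gives R := map(list(list(bool)),list(bool)).
Delete trivial equation bool =?= bool.
Decompose pair/2: map(bool,map(list(float),list(map(list(list(bool)),list(bool))))) =?= map(bool,C),  map(char,char) =?= map(char,char).
Decompose map/2: bool =?= bool,  map(list(float),list(map(list(list(bool)),list(bool)))) =?= C.
Delete trivial equation bool =?= bool.
Bind C := map(list(float),list(map(list(list(bool)),list(bool)))); no other remaining equation mentions C. Substituting into the earlier binding gives E := pair(map(list(float),list(map(list(list(bool)),list(bool)))),string).
Delete trivial equation map(char,char) =?= map(char,char).
MGU = { E := pair(map(list(float),list(map(list(list(bool)),list(bool)))),string), S2 := list(list(bool)), R := map(list(list(bool)),list(bool)), T3 := list(list(bool)), C := map(list(float),list(map(list(list(bool)),list(bool)))) }, so T3 := list(list(bool)).

list(list(bool))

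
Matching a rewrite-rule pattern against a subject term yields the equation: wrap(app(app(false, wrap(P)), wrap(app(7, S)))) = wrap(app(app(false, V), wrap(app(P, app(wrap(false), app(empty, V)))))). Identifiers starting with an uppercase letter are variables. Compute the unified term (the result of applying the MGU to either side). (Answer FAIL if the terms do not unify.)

wrap(app(app(false, wrap(7)), wrap(app(7, app(wrap(false), app(empty, wrap(7)))))))

Decompose wrap/1: app(app(false, wrap(P)), wrap(app(7, S))) = app(app(false, V), wrap(app(P, app(wrap(false), app(empty, V))))).
Decompose app/2: app(false, wrap(P)) = app(false, V),  wrap(app(7, S)) = wrap(app(P, app(wrap(false), app(empty, V)))).
Decompose app/2: false = false,  wrap(P) = V.
Delete trivial equation false = false.
Bind V := wrap(P); substituting into the remaining equation gives: wrap(app(7, S)) = wrap(app(P, app(wrap(false), app(empty, wrap(P))))).
Decompose wrap/1: app(7, S) = app(P, app(wrap(false), app(empty, wrap(P)))).
Decompose app/2: 7 = P,  S = app(wrap(false), app(empty, wrap(P))).
Bind P := 7; substituting into the remaining equation gives: S = app(wrap(false), app(empty, wrap(7))). Substituting into the earlier binding gives V := wrap(7).
Bind S := app(wrap(false), app(empty, wrap(7))).
Applying the MGU to either side gives wrap(app(app(false, wrap(7)), wrap(app(7, app(wrap(false), app(empty, wrap(7))))))).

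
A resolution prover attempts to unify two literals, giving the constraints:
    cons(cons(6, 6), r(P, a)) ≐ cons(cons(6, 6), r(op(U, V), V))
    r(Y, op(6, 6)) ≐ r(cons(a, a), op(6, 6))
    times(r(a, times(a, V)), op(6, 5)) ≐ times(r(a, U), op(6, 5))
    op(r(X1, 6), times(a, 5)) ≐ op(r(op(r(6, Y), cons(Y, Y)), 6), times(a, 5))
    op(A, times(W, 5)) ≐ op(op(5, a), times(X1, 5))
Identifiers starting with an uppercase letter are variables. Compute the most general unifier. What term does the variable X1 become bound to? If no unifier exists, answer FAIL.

Decompose cons/2: cons(6, 6) ≐ cons(6, 6),  r(P, a) ≐ r(op(U, V), V).
Delete trivial equation cons(6, 6) ≐ cons(6, 6).
Decompose r/2: P ≐ op(U, V),  a ≐ V.
Bind P := op(U, V); no other remaining equation mentions P.
Bind V := a; substituting into the one remaining equation that mentions V gives: times(r(a, times(a, a)), op(6, 5)) ≐ times(r(a, U), op(6, 5)). Substituting into the earlier binding gives P := op(U, a).
Decompose r/2: Y ≐ cons(a, a),  op(6, 6) ≐ op(6, 6).
Bind Y := cons(a, a); substituting into the one remaining equation that mentions Y gives: op(r(X1, 6), times(a, 5)) ≐ op(r(op(r(6, cons(a, a)), cons(cons(a, a), cons(a, a))), 6), times(a, 5)).
Delete trivial equation op(6, 6) ≐ op(6, 6).
Decompose times/2: r(a, times(a, a)) ≐ r(a, U),  op(6, 5) ≐ op(6, 5).
Decompose r/2: a ≐ a,  times(a, a) ≐ U.
Delete trivial equation a ≐ a.
Bind U := times(a, a); no other remaining equation mentions U. Substituting into the earlier binding gives P := op(times(a, a), a).
Delete trivial equation op(6, 5) ≐ op(6, 5).
Decompose op/2: r(X1, 6) ≐ r(op(r(6, cons(a, a)), cons(cons(a, a), cons(a, a))), 6),  times(a, 5) ≐ times(a, 5).
Decompose r/2: X1 ≐ op(r(6, cons(a, a)), cons(cons(a, a), cons(a, a))),  6 ≐ 6.
Bind X1 := op(r(6, cons(a, a)), cons(cons(a, a), cons(a, a))); substituting into the one remaining equation that mentions X1 gives: op(A, times(W, 5)) ≐ op(op(5, a), times(op(r(6, cons(a, a)), cons(cons(a, a), cons(a, a))), 5)).
Delete trivial equation 6 ≐ 6.
Delete trivial equation times(a, 5) ≐ times(a, 5).
Decompose op/2: A ≐ op(5, a),  times(W, 5) ≐ times(op(r(6, cons(a, a)), cons(cons(a, a), cons(a, a))), 5).
Bind A := op(5, a); no other remaining equation mentions A.
Decompose times/2: W ≐ op(r(6, cons(a, a)), cons(cons(a, a), cons(a, a))),  5 ≐ 5.
Bind W := op(r(6, cons(a, a)), cons(cons(a, a), cons(a, a))); no other remaining equation mentions W.
Delete trivial equation 5 ≐ 5.
MGU = { P -> op(times(a, a), a), V -> a, Y -> cons(a, a), U -> times(a, a), X1 -> op(r(6, cons(a, a)), cons(cons(a, a), cons(a, a))), A -> op(5, a), W -> op(r(6, cons(a, a)), cons(cons(a, a), cons(a, a))) }, so X1 -> op(r(6, cons(a, a)), cons(cons(a, a), cons(a, a))).

op(r(6, cons(a, a)), cons(cons(a, a), cons(a, a)))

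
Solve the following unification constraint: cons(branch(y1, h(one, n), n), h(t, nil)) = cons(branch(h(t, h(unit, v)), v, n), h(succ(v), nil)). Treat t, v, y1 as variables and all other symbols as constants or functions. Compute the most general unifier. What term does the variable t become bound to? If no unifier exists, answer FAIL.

Decompose cons/2: branch(y1, h(one, n), n) = branch(h(t, h(unit, v)), v, n),  h(t, nil) = h(succ(v), nil).
Decompose branch/3: y1 = h(t, h(unit, v)),  h(one, n) = v,  n = n.
Bind y1 := h(t, h(unit, v)); no other remaining equation mentions y1.
Bind v := h(one, n); substituting into the one remaining equation that mentions v gives: h(t, nil) = h(succ(h(one, n)), nil). Substituting into the earlier binding gives y1 := h(t, h(unit, h(one, n))).
Delete trivial equation n = n.
Decompose h/2: t = succ(h(one, n)),  nil = nil.
Bind t := succ(h(one, n)); no other remaining equation mentions t. Substituting into the earlier binding gives y1 := h(succ(h(one, n)), h(unit, h(one, n))).
Delete trivial equation nil = nil.
MGU = { y1 ↦ h(succ(h(one, n)), h(unit, h(one, n))), v ↦ h(one, n), t ↦ succ(h(one, n)) }, so t ↦ succ(h(one, n)).

succ(h(one, n))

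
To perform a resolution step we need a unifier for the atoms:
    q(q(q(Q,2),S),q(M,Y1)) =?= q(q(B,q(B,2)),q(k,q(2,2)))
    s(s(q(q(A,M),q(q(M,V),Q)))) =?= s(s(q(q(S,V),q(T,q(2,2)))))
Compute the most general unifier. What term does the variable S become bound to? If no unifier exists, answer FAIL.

Decompose q/2: q(q(Q,2),S) =?= q(B,q(B,2)),  q(M,Y1) =?= q(k,q(2,2)).
Decompose q/2: q(Q,2) =?= B,  S =?= q(B,2).
Bind B := q(Q,2); substituting into the one remaining equation that mentions B gives: S =?= q(q(Q,2),2).
Bind S := q(q(Q,2),2); substituting into the one remaining equation that mentions S gives: s(s(q(q(A,M),q(q(M,V),Q)))) =?= s(s(q(q(q(q(Q,2),2),V),q(T,q(2,2))))).
Decompose q/2: M =?= k,  Y1 =?= q(2,2).
Bind M := k; substituting into the one remaining equation that mentions M gives: s(s(q(q(A,k),q(q(k,V),Q)))) =?= s(s(q(q(q(q(Q,2),2),V),q(T,q(2,2))))).
Bind Y1 := q(2,2); no other remaining equation mentions Y1.
Decompose s/1: s(q(q(A,k),q(q(k,V),Q))) =?= s(q(q(q(q(Q,2),2),V),q(T,q(2,2)))).
Decompose s/1: q(q(A,k),q(q(k,V),Q)) =?= q(q(q(q(Q,2),2),V),q(T,q(2,2))).
Decompose q/2: q(A,k) =?= q(q(q(Q,2),2),V),  q(q(k,V),Q) =?= q(T,q(2,2)).
Decompose q/2: A =?= q(q(Q,2),2),  k =?= V.
Bind A := q(q(Q,2),2); no other remaining equation mentions A.
Bind V := k; substituting into the remaining equation gives: q(q(k,k),Q) =?= q(T,q(2,2)).
Decompose q/2: q(k,k) =?= T,  Q =?= q(2,2).
Bind T := q(k,k); no other remaining equation mentions T.
Bind Q := q(2,2). Substituting into the earlier bindings gives B := q(q(2,2),2), S := q(q(q(2,2),2),2), A := q(q(q(2,2),2),2).
MGU = { B ↦ q(q(2,2),2), S ↦ q(q(q(2,2),2),2), M ↦ k, Y1 ↦ q(2,2), A ↦ q(q(q(2,2),2),2), V ↦ k, T ↦ q(k,k), Q ↦ q(2,2) }, so S ↦ q(q(q(2,2),2),2).

q(q(q(2,2),2),2)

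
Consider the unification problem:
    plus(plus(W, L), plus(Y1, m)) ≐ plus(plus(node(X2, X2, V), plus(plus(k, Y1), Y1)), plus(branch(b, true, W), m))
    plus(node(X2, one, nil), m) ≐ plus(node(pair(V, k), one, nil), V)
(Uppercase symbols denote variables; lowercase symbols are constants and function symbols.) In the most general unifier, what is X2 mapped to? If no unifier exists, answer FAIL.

pair(m, k)

Decompose plus/2: plus(W, L) ≐ plus(node(X2, X2, V), plus(plus(k, Y1), Y1)),  plus(Y1, m) ≐ plus(branch(b, true, W), m).
Decompose plus/2: W ≐ node(X2, X2, V),  L ≐ plus(plus(k, Y1), Y1).
Bind W := node(X2, X2, V); substituting into the one remaining equation that mentions W gives: plus(Y1, m) ≐ plus(branch(b, true, node(X2, X2, V)), m).
Bind L := plus(plus(k, Y1), Y1); no other remaining equation mentions L.
Decompose plus/2: Y1 ≐ branch(b, true, node(X2, X2, V)),  m ≐ m.
Bind Y1 := branch(b, true, node(X2, X2, V)); no other remaining equation mentions Y1. Substituting into the earlier binding gives L := plus(plus(k, branch(b, true, node(X2, X2, V))), branch(b, true, node(X2, X2, V))).
Delete trivial equation m ≐ m.
Decompose plus/2: node(X2, one, nil) ≐ node(pair(V, k), one, nil),  m ≐ V.
Decompose node/3: X2 ≐ pair(V, k),  one ≐ one,  nil ≐ nil.
Bind X2 := pair(V, k); no other remaining equation mentions X2. Substituting into the earlier bindings gives W := node(pair(V, k), pair(V, k), V), L := plus(plus(k, branch(b, true, node(pair(V, k), pair(V, k), V))), branch(b, true, node(pair(V, k), pair(V, k), V))), Y1 := branch(b, true, node(pair(V, k), pair(V, k), V)).
Delete trivial equation one ≐ one.
Delete trivial equation nil ≐ nil.
Bind V := m. Substituting into the earlier bindings gives W := node(pair(m, k), pair(m, k), m), L := plus(plus(k, branch(b, true, node(pair(m, k), pair(m, k), m))), branch(b, true, node(pair(m, k), pair(m, k), m))), Y1 := branch(b, true, node(pair(m, k), pair(m, k), m)), X2 := pair(m, k).
MGU = { W := node(pair(m, k), pair(m, k), m), L := plus(plus(k, branch(b, true, node(pair(m, k), pair(m, k), m))), branch(b, true, node(pair(m, k), pair(m, k), m))), Y1 := branch(b, true, node(pair(m, k), pair(m, k), m)), X2 := pair(m, k), V := m }, so X2 := pair(m, k).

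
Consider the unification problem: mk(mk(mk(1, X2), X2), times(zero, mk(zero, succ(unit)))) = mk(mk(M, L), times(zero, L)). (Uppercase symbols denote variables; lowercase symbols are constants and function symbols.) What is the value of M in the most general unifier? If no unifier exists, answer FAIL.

mk(1, mk(zero, succ(unit)))

Decompose mk/2: mk(mk(1, X2), X2) = mk(M, L),  times(zero, mk(zero, succ(unit))) = times(zero, L).
Decompose mk/2: mk(1, X2) = M,  X2 = L.
Bind M := mk(1, X2); no other remaining equation mentions M.
Bind X2 := L; no other remaining equation mentions X2. Substituting into the earlier binding gives M := mk(1, L).
Decompose times/2: zero = zero,  mk(zero, succ(unit)) = L.
Delete trivial equation zero = zero.
Bind L := mk(zero, succ(unit)). Substituting into the earlier bindings gives M := mk(1, mk(zero, succ(unit))), X2 := mk(zero, succ(unit)).
MGU = { M -> mk(1, mk(zero, succ(unit))), X2 -> mk(zero, succ(unit)), L -> mk(zero, succ(unit)) }, so M -> mk(1, mk(zero, succ(unit))).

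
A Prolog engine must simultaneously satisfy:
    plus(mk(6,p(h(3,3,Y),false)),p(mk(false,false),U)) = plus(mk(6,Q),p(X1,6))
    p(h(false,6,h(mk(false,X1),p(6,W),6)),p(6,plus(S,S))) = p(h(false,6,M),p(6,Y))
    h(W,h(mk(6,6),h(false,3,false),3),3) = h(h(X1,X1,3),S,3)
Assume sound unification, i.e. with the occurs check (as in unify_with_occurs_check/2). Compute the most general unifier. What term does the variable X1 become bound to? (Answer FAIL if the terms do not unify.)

mk(false,false)

Decompose plus/2: mk(6,p(h(3,3,Y),false)) = mk(6,Q),  p(mk(false,false),U) = p(X1,6).
Decompose mk/2: 6 = 6,  p(h(3,3,Y),false) = Q.
Delete trivial equation 6 = 6.
Bind Q := p(h(3,3,Y),false); no other remaining equation mentions Q.
Decompose p/2: mk(false,false) = X1,  U = 6.
Bind X1 := mk(false,false); substituting into the 2 remaining equations that mention X1 gives: p(h(false,6,h(mk(false,mk(false,false)),p(6,W),6)),p(6,plus(S,S))) = p(h(false,6,M),p(6,Y)),  h(W,h(mk(6,6),h(false,3,false),3),3) = h(h(mk(false,false),mk(false,false),3),S,3).
Bind U := 6; no other remaining equation mentions U.
Decompose p/2: h(false,6,h(mk(false,mk(false,false)),p(6,W),6)) = h(false,6,M),  p(6,plus(S,S)) = p(6,Y).
Decompose h/3: false = false,  6 = 6,  h(mk(false,mk(false,false)),p(6,W),6) = M.
Delete trivial equation false = false.
Delete trivial equation 6 = 6.
Bind M := h(mk(false,mk(false,false)),p(6,W),6); no other remaining equation mentions M.
Decompose p/2: 6 = 6,  plus(S,S) = Y.
Delete trivial equation 6 = 6.
Bind Y := plus(S,S); no other remaining equation mentions Y. Substituting into the earlier binding gives Q := p(h(3,3,plus(S,S)),false).
Decompose h/3: W = h(mk(false,false),mk(false,false),3),  h(mk(6,6),h(false,3,false),3) = S,  3 = 3.
Bind W := h(mk(false,false),mk(false,false),3); no other remaining equation mentions W. Substituting into the earlier binding gives M := h(mk(false,mk(false,false)),p(6,h(mk(false,false),mk(false,false),3)),6).
Bind S := h(mk(6,6),h(false,3,false),3); no other remaining equation mentions S. Substituting into the earlier bindings gives Q := p(h(3,3,plus(h(mk(6,6),h(false,3,false),3),h(mk(6,6),h(false,3,false),3))),false), Y := plus(h(mk(6,6),h(false,3,false),3),h(mk(6,6),h(false,3,false),3)).
Delete trivial equation 3 = 3.
MGU = { Q -> p(h(3,3,plus(h(mk(6,6),h(false,3,false),3),h(mk(6,6),h(false,3,false),3))),false), X1 -> mk(false,false), U -> 6, M -> h(mk(false,mk(false,false)),p(6,h(mk(false,false),mk(false,false),3)),6), Y -> plus(h(mk(6,6),h(false,3,false),3),h(mk(6,6),h(false,3,false),3)), W -> h(mk(false,false),mk(false,false),3), S -> h(mk(6,6),h(false,3,false),3) }, so X1 -> mk(false,false).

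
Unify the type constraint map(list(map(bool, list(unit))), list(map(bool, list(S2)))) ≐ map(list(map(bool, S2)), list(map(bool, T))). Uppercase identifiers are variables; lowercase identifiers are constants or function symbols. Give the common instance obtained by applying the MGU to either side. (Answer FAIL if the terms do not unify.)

Decompose map/2: list(map(bool, list(unit))) ≐ list(map(bool, S2)),  list(map(bool, list(S2))) ≐ list(map(bool, T)).
Decompose list/1: map(bool, list(unit)) ≐ map(bool, S2).
Decompose map/2: bool ≐ bool,  list(unit) ≐ S2.
Delete trivial equation bool ≐ bool.
Bind S2 := list(unit); substituting into the remaining equation gives: list(map(bool, list(list(unit)))) ≐ list(map(bool, T)).
Decompose list/1: map(bool, list(list(unit))) ≐ map(bool, T).
Decompose map/2: bool ≐ bool,  list(list(unit)) ≐ T.
Delete trivial equation bool ≐ bool.
Bind T := list(list(unit)).
Applying the MGU to either side gives map(list(map(bool, list(unit))), list(map(bool, list(list(unit))))).

map(list(map(bool, list(unit))), list(map(bool, list(list(unit)))))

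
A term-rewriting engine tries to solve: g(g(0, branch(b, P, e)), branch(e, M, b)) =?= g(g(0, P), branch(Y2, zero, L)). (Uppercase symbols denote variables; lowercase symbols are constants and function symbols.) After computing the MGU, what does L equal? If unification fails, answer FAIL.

FAIL

Decompose g/2: g(0, branch(b, P, e)) =?= g(0, P),  branch(e, M, b) =?= branch(Y2, zero, L).
Decompose g/2: 0 =?= 0,  branch(b, P, e) =?= P.
Delete trivial equation 0 =?= 0.
Occurs check fails: P occurs in branch(b, P, e); the equation P =?= branch(b, P, e) has no finite solution.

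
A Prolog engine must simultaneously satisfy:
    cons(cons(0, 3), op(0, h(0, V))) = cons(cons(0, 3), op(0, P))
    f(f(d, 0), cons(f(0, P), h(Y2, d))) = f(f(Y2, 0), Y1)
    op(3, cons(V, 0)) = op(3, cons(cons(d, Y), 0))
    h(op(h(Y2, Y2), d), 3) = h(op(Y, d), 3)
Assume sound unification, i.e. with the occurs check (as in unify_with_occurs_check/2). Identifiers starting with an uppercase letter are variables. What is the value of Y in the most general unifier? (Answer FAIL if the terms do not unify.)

Decompose cons/2: cons(0, 3) = cons(0, 3),  op(0, h(0, V)) = op(0, P).
Delete trivial equation cons(0, 3) = cons(0, 3).
Decompose op/2: 0 = 0,  h(0, V) = P.
Delete trivial equation 0 = 0.
Bind P := h(0, V); substituting into the one remaining equation that mentions P gives: f(f(d, 0), cons(f(0, h(0, V)), h(Y2, d))) = f(f(Y2, 0), Y1).
Decompose f/2: f(d, 0) = f(Y2, 0),  cons(f(0, h(0, V)), h(Y2, d)) = Y1.
Decompose f/2: d = Y2,  0 = 0.
Bind Y2 := d; substituting into the 2 remaining equations that mention Y2 gives: cons(f(0, h(0, V)), h(d, d)) = Y1,  h(op(h(d, d), d), 3) = h(op(Y, d), 3).
Delete trivial equation 0 = 0.
Bind Y1 := cons(f(0, h(0, V)), h(d, d)); no other remaining equation mentions Y1.
Decompose op/2: 3 = 3,  cons(V, 0) = cons(cons(d, Y), 0).
Delete trivial equation 3 = 3.
Decompose cons/2: V = cons(d, Y),  0 = 0.
Bind V := cons(d, Y); no other remaining equation mentions V. Substituting into the earlier bindings gives P := h(0, cons(d, Y)), Y1 := cons(f(0, h(0, cons(d, Y))), h(d, d)).
Delete trivial equation 0 = 0.
Decompose h/2: op(h(d, d), d) = op(Y, d),  3 = 3.
Decompose op/2: h(d, d) = Y,  d = d.
Bind Y := h(d, d); no other remaining equation mentions Y. Substituting into the earlier bindings gives P := h(0, cons(d, h(d, d))), Y1 := cons(f(0, h(0, cons(d, h(d, d)))), h(d, d)), V := cons(d, h(d, d)).
Delete trivial equation d = d.
Delete trivial equation 3 = 3.
MGU = { P -> h(0, cons(d, h(d, d))), Y2 -> d, Y1 -> cons(f(0, h(0, cons(d, h(d, d)))), h(d, d)), V -> cons(d, h(d, d)), Y -> h(d, d) }, so Y -> h(d, d).

h(d, d)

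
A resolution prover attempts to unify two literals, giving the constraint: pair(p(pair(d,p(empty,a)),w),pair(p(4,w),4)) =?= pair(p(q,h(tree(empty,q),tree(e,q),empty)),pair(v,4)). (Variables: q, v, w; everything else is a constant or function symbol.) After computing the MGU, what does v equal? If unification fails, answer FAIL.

p(4,h(tree(empty,pair(d,p(empty,a))),tree(e,pair(d,p(empty,a))),empty))

Decompose pair/2: p(pair(d,p(empty,a)),w) =?= p(q,h(tree(empty,q),tree(e,q),empty)),  pair(p(4,w),4) =?= pair(v,4).
Decompose p/2: pair(d,p(empty,a)) =?= q,  w =?= h(tree(empty,q),tree(e,q),empty).
Bind q := pair(d,p(empty,a)); substituting into the one remaining equation that mentions q gives: w =?= h(tree(empty,pair(d,p(empty,a))),tree(e,pair(d,p(empty,a))),empty).
Bind w := h(tree(empty,pair(d,p(empty,a))),tree(e,pair(d,p(empty,a))),empty); substituting into the remaining equation gives: pair(p(4,h(tree(empty,pair(d,p(empty,a))),tree(e,pair(d,p(empty,a))),empty)),4) =?= pair(v,4).
Decompose pair/2: p(4,h(tree(empty,pair(d,p(empty,a))),tree(e,pair(d,p(empty,a))),empty)) =?= v,  4 =?= 4.
Bind v := p(4,h(tree(empty,pair(d,p(empty,a))),tree(e,pair(d,p(empty,a))),empty)); no other remaining equation mentions v.
Delete trivial equation 4 =?= 4.
MGU = { q := pair(d,p(empty,a)), w := h(tree(empty,pair(d,p(empty,a))),tree(e,pair(d,p(empty,a))),empty), v := p(4,h(tree(empty,pair(d,p(empty,a))),tree(e,pair(d,p(empty,a))),empty)) }, so v := p(4,h(tree(empty,pair(d,p(empty,a))),tree(e,pair(d,p(empty,a))),empty)).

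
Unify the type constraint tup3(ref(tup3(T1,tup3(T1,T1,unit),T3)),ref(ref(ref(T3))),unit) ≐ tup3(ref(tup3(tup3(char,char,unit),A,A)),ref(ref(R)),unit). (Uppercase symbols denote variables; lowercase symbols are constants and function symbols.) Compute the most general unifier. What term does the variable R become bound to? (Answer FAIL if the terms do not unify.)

Decompose tup3/3: ref(tup3(T1,tup3(T1,T1,unit),T3)) ≐ ref(tup3(tup3(char,char,unit),A,A)),  ref(ref(ref(T3))) ≐ ref(ref(R)),  unit ≐ unit.
Decompose ref/1: tup3(T1,tup3(T1,T1,unit),T3) ≐ tup3(tup3(char,char,unit),A,A).
Decompose tup3/3: T1 ≐ tup3(char,char,unit),  tup3(T1,T1,unit) ≐ A,  T3 ≐ A.
Bind T1 := tup3(char,char,unit); substituting into the one remaining equation that mentions T1 gives: tup3(tup3(char,char,unit),tup3(char,char,unit),unit) ≐ A.
Bind A := tup3(tup3(char,char,unit),tup3(char,char,unit),unit); substituting into the one remaining equation that mentions A gives: T3 ≐ tup3(tup3(char,char,unit),tup3(char,char,unit),unit).
Bind T3 := tup3(tup3(char,char,unit),tup3(char,char,unit),unit); substituting into the one remaining equation that mentions T3 gives: ref(ref(ref(tup3(tup3(char,char,unit),tup3(char,char,unit),unit)))) ≐ ref(ref(R)).
Decompose ref/1: ref(ref(tup3(tup3(char,char,unit),tup3(char,char,unit),unit))) ≐ ref(R).
Decompose ref/1: ref(tup3(tup3(char,char,unit),tup3(char,char,unit),unit)) ≐ R.
Bind R := ref(tup3(tup3(char,char,unit),tup3(char,char,unit),unit)); no other remaining equation mentions R.
Delete trivial equation unit ≐ unit.
MGU = { T1 ↦ tup3(char,char,unit), A ↦ tup3(tup3(char,char,unit),tup3(char,char,unit),unit), T3 ↦ tup3(tup3(char,char,unit),tup3(char,char,unit),unit), R ↦ ref(tup3(tup3(char,char,unit),tup3(char,char,unit),unit)) }, so R ↦ ref(tup3(tup3(char,char,unit),tup3(char,char,unit),unit)).

ref(tup3(tup3(char,char,unit),tup3(char,char,unit),unit))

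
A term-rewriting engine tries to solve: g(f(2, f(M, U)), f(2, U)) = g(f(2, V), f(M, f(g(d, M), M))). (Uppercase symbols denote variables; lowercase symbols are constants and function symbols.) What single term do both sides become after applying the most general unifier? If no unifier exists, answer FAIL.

Decompose g/2: f(2, f(M, U)) = f(2, V),  f(2, U) = f(M, f(g(d, M), M)).
Decompose f/2: 2 = 2,  f(M, U) = V.
Delete trivial equation 2 = 2.
Bind V := f(M, U); no other remaining equation mentions V.
Decompose f/2: 2 = M,  U = f(g(d, M), M).
Bind M := 2; substituting into the remaining equation gives: U = f(g(d, 2), 2). Substituting into the earlier binding gives V := f(2, U).
Bind U := f(g(d, 2), 2). Substituting into the earlier binding gives V := f(2, f(g(d, 2), 2)).
Applying the MGU to either side gives g(f(2, f(2, f(g(d, 2), 2))), f(2, f(g(d, 2), 2))).

g(f(2, f(2, f(g(d, 2), 2))), f(2, f(g(d, 2), 2)))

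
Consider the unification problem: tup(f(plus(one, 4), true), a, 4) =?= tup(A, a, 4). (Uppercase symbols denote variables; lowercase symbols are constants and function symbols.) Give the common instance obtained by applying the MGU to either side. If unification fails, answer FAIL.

Decompose tup/3: f(plus(one, 4), true) =?= A,  a =?= a,  4 =?= 4.
Bind A := f(plus(one, 4), true); no other remaining equation mentions A.
Delete trivial equation a =?= a.
Delete trivial equation 4 =?= 4.
Applying the MGU to either side gives tup(f(plus(one, 4), true), a, 4).

tup(f(plus(one, 4), true), a, 4)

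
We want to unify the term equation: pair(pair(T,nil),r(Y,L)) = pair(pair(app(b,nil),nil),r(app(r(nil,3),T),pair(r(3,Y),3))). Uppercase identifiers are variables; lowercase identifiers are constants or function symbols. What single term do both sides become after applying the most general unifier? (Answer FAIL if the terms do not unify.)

pair(pair(app(b,nil),nil),r(app(r(nil,3),app(b,nil)),pair(r(3,app(r(nil,3),app(b,nil))),3)))

Decompose pair/2: pair(T,nil) = pair(app(b,nil),nil),  r(Y,L) = r(app(r(nil,3),T),pair(r(3,Y),3)).
Decompose pair/2: T = app(b,nil),  nil = nil.
Bind T := app(b,nil); substituting into the one remaining equation that mentions T gives: r(Y,L) = r(app(r(nil,3),app(b,nil)),pair(r(3,Y),3)).
Delete trivial equation nil = nil.
Decompose r/2: Y = app(r(nil,3),app(b,nil)),  L = pair(r(3,Y),3).
Bind Y := app(r(nil,3),app(b,nil)); substituting into the remaining equation gives: L = pair(r(3,app(r(nil,3),app(b,nil))),3).
Bind L := pair(r(3,app(r(nil,3),app(b,nil))),3).
Applying the MGU to either side gives pair(pair(app(b,nil),nil),r(app(r(nil,3),app(b,nil)),pair(r(3,app(r(nil,3),app(b,nil))),3))).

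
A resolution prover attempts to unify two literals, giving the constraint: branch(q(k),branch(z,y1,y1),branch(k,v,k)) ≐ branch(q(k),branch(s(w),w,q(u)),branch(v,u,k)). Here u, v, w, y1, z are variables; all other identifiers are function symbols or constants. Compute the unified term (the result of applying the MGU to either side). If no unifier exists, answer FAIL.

branch(q(k),branch(s(q(k)),q(k),q(k)),branch(k,k,k))

Decompose branch/3: q(k) ≐ q(k),  branch(z,y1,y1) ≐ branch(s(w),w,q(u)),  branch(k,v,k) ≐ branch(v,u,k).
Delete trivial equation q(k) ≐ q(k).
Decompose branch/3: z ≐ s(w),  y1 ≐ w,  y1 ≐ q(u).
Bind z := s(w); no other remaining equation mentions z.
Bind y1 := w; substituting into the one remaining equation that mentions y1 gives: w ≐ q(u).
Bind w := q(u); no other remaining equation mentions w. Substituting into the earlier bindings gives z := s(q(u)), y1 := q(u).
Decompose branch/3: k ≐ v,  v ≐ u,  k ≐ k.
Bind v := k; substituting into the one remaining equation that mentions v gives: k ≐ u.
Bind u := k; no other remaining equation mentions u. Substituting into the earlier bindings gives z := s(q(k)), y1 := q(k), w := q(k).
Delete trivial equation k ≐ k.
Applying the MGU to either side gives branch(q(k),branch(s(q(k)),q(k),q(k)),branch(k,k,k)).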